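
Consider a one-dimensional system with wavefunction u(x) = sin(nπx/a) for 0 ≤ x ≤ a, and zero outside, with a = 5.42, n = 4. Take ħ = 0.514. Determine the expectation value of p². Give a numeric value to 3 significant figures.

1.42

p² u = −ħ² d²u/dx²; ⟨p²⟩ = −ħ² ∫ u*·u'' dx / ∫|u|² dx.
d/dx sin(nπx/a) = (nπ/a)·cos(nπx/a) and d²/dx² sin(nπx/a) = −(nπ/a)²·sin(nπx/a); on 0 ≤ x ≤ a, ∫sin²(nπx/a) dx = a/2 and ∫sin(nπx/a)·cos(nπx/a) dx = 0.
State is unnormalized: ∫|u|² dx = 2.7100, and ∫u*·(−ħ² u'') dx = 3.8487, so ⟨p²⟩ = 3.8487 / 2.7100.
⟨p²⟩ = 1.4202.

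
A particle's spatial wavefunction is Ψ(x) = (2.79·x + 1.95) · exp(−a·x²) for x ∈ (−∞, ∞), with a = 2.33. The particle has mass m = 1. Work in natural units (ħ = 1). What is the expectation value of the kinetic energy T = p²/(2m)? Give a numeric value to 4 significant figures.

T = −(ħ²/2m) d²/dx², so ⟨T⟩ = −(ħ²/2m) ∫ Ψ*·Ψ'' dx / ∫|Ψ|² dx; with m = 1.
Expand each integrand as polynomial × e^(−2ax²) and use ∫x^(2j)·e^(−2ax²) dx = (2j−1)!!/(4a)^j · √(π/(2a)), odd powers → 0; here √(π/(2a)) = 0.82107. Differentiate with the product rule, d/dx e^(−ax²) = −2ax·e^(−ax²).
State is unnormalized: ∫|Ψ|² dx = 3.8079, and ∫Ψ*·(−ħ²/2m · Ψ'') dx = 6.0340, so ⟨T⟩ = 6.0340 / 3.8079.
⟨T⟩ = 1.5846.

1.585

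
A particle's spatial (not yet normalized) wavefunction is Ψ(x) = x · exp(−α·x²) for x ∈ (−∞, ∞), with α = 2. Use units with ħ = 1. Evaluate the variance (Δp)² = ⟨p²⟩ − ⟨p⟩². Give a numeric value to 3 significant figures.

Compute ⟨p⟩ and ⟨p²⟩ separately; (Δp)² = ⟨p²⟩ − ⟨p⟩².
Expand each integrand as polynomial × e^(−2αx²) and use ∫x^(2j)·e^(−2αx²) dx = (2j−1)!!/(4α)^j · √(π/(2α)), odd powers → 0; here √(π/(2α)) = 0.88623. Differentiate with the product rule, d/dx e^(−αx²) = −2αx·e^(−αx²).
Normalization: ∫|Ψ|² dx = 0.11078.
⟨p⟩ = 0.0000 and ⟨p²⟩ = 6.0000.
(Δp)² = 6.0000 − (0.0000)² = 6.0000.

6.00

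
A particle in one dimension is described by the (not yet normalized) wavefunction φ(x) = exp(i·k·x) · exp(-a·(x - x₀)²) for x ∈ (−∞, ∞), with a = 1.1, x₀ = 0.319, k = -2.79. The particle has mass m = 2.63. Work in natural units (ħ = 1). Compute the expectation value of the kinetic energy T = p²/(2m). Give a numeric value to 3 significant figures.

1.69

T = −(ħ²/2m) d²/dx², so ⟨T⟩ = −(ħ²/2m) ∫ φ*·φ'' dx / ∫|φ|² dx; with m = 2.63.
Gaussian moments (u = x − x₀): ∫u^(2j)·e^(−2au²) du = (2j−1)!!/(4a)^j · √(π/(2a)), odd powers integrate to 0; here √(π/(2a)) = 1.1950. Derivatives: φ′ = (ik − 2au)·φ, φ″ = ((ik − 2au)² − 2a)·φ; the odd-in-u pieces drop out.
State is unnormalized: ∫|φ|² dx = 1.1950, and ∫φ*·(−ħ²/2m · φ'') dx = 2.0183, so ⟨T⟩ = 2.0183 / 1.1950.
⟨T⟩ = 1.6890.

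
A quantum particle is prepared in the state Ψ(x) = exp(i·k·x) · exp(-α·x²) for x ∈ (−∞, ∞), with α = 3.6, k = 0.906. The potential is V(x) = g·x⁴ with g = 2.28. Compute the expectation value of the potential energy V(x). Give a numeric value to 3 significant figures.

0.0330

⟨V⟩ = ∫ V(x)·|Ψ|² dx / ∫|Ψ|² dx.
Gaussian moments: ∫x^(2j)·e^(−2αx²) dx = (2j−1)!!/(4α)^j · √(π/(2α)), odd powers integrate to 0; here √(π/(2α)) = 0.66055.
State is unnormalized: ∫|Ψ|² dx = 0.66055, and ∫Ψ*·V(x)·Ψ dx = 0.021789, so ⟨V⟩ = 0.021789 / 0.66055.
⟨V⟩ = 0.032986.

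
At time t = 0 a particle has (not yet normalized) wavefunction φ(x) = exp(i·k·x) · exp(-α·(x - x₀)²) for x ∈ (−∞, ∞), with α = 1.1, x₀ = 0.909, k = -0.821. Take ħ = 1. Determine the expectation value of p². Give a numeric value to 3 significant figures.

p² φ = −ħ² d²φ/dx²; ⟨p²⟩ = −ħ² ∫ φ*·φ'' dx / ∫|φ|² dx.
Gaussian moments (u = x − x₀): ∫u^(2j)·e^(−2αu²) du = (2j−1)!!/(4α)^j · √(π/(2α)), odd powers integrate to 0; here √(π/(2α)) = 1.1950. Derivatives: φ′ = (ik − 2αu)·φ, φ″ = ((ik − 2αu)² − 2α)·φ; the odd-in-u pieces drop out.
State is unnormalized: ∫|φ|² dx = 1.1950, and ∫φ*·(−ħ² φ'') dx = 2.1200, so ⟨p²⟩ = 2.1200 / 1.1950.
⟨p²⟩ = 1.7740.

1.77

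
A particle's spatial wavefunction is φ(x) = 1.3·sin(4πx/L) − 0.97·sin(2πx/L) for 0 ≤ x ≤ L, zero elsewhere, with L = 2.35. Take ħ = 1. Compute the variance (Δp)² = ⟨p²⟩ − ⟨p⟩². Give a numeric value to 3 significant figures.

20.9

Compute ⟨p⟩ and ⟨p²⟩ separately; (Δp)² = ⟨p²⟩ − ⟨p⟩².
d²/dx² sin(jπx/L) = −(jπ/L)²·sin(jπx/L); on 0 ≤ x ≤ L, ∫sin²(jπx/L) dx = L/2 and ∫sin(jπx/L)·sin(lπx/L) dx = 0 for j ≠ l, so only diagonal terms survive in ∫|φ|² and ∫φ·φ″; ∫φ·φ′ dx = [φ²/2] between the walls = 0.
Normalization: ∫|φ|² dx = 3.0913.
⟨p⟩ = 0.0000 and ⟨p²⟩ = 20.925.
(Δp)² = 20.925 − (0.0000)² = 20.925.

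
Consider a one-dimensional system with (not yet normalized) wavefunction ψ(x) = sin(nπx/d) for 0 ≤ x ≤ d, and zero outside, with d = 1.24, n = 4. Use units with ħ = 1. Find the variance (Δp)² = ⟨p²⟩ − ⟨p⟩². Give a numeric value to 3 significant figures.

Compute ⟨p⟩ and ⟨p²⟩ separately; (Δp)² = ⟨p²⟩ − ⟨p⟩².
d/dx sin(nπx/d) = (nπ/d)·cos(nπx/d) and d²/dx² sin(nπx/d) = −(nπ/d)²·sin(nπx/d); on 0 ≤ x ≤ d, ∫sin²(nπx/d) dx = d/2 and ∫sin(nπx/d)·cos(nπx/d) dx = 0.
Normalization: ∫|ψ|² dx = 0.62000.
⟨p⟩ = 0.0000 and ⟨p²⟩ = 102.70.
(Δp)² = 102.70 − (0.0000)² = 102.70.

103.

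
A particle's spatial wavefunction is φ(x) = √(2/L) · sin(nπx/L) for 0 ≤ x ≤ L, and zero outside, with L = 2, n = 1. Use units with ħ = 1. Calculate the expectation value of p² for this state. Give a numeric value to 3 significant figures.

p² φ = −ħ² d²φ/dx²; ⟨p²⟩ = −ħ² ∫ φ*·φ'' dx.
d/dx sin(nπx/L) = (nπ/L)·cos(nπx/L) and d²/dx² sin(nπx/L) = −(nπ/L)²·sin(nπx/L); on 0 ≤ x ≤ L, ∫sin²(nπx/L) dx = L/2 and ∫sin(nπx/L)·cos(nπx/L) dx = 0.
⟨p²⟩ = 2.4674.

2.47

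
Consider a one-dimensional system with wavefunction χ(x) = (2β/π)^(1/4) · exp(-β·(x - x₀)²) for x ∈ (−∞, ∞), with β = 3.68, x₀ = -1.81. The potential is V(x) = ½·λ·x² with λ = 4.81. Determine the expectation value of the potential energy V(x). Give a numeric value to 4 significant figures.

8.042

⟨V⟩ = ∫ V(x)·|χ|² dx.
Gaussian moments (u = x − x₀): ∫u^(2j)·e^(−2βu²) du = (2j−1)!!/(4β)^j · √(π/(2β)), odd powers integrate to 0; here √(π/(2β)) = 0.65334.
⟨V⟩ = 8.0424.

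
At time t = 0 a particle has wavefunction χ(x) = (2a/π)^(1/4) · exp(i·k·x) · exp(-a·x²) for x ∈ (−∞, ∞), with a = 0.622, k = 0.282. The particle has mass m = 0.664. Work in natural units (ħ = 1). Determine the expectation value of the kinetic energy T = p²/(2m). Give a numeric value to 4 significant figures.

0.5283

T = −(ħ²/2m) d²/dx², so ⟨T⟩ = −(ħ²/2m) ∫ χ*·χ'' dx; with m = 0.664.
Gaussian moments: ∫x^(2j)·e^(−2ax²) dx = (2j−1)!!/(4a)^j · √(π/(2a)), odd powers integrate to 0; here √(π/(2a)) = 1.5891. Derivatives: χ′ = (ik − 2ax)·χ, χ″ = ((ik − 2ax)² − 2a)·χ; the odd-in-x pieces drop out.
⟨T⟩ = 0.52826.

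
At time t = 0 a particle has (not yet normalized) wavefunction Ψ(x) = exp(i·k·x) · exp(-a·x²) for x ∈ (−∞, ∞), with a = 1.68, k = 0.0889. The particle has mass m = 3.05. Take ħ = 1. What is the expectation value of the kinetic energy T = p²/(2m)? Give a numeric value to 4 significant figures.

0.2767

T = −(ħ²/2m) d²/dx², so ⟨T⟩ = −(ħ²/2m) ∫ Ψ*·Ψ'' dx / ∫|Ψ|² dx; with m = 3.05.
Gaussian moments: ∫x^(2j)·e^(−2ax²) dx = (2j−1)!!/(4a)^j · √(π/(2a)), odd powers integrate to 0; here √(π/(2a)) = 0.96695. Derivatives: Ψ′ = (ik − 2ax)·Ψ, Ψ″ = ((ik − 2ax)² − 2a)·Ψ; the odd-in-x pieces drop out.
State is unnormalized: ∫|Ψ|² dx = 0.96695, and ∫Ψ*·(−ħ²/2m · Ψ'') dx = 0.26756, so ⟨T⟩ = 0.26756 / 0.96695.
⟨T⟩ = 0.27671.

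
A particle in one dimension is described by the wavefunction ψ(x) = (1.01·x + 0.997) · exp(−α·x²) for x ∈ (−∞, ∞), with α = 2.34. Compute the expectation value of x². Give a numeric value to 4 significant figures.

⟨x²⟩ = ∫ x²·|ψ|² dx / ∫|ψ|² dx (integrals over the domain).
Expand each integrand as polynomial × e^(−2αx²) and use ∫x^(2j)·e^(−2αx²) dx = (2j−1)!!/(4α)^j · √(π/(2α)), odd powers → 0; here √(π/(2α)) = 0.81932.
State is unnormalized: ∫|ψ|² dx = 0.90370, and ∫ψ*·x²·ψ dx = 0.11563, so ⟨x²⟩ = 0.11563 / 0.90370.
⟨x²⟩ = 0.12795.

0.1280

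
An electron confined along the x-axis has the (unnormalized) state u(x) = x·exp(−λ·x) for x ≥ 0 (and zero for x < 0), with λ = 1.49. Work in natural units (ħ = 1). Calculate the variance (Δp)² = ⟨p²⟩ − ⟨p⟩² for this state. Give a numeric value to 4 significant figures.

2.220

Compute ⟨p⟩ and ⟨p²⟩ separately; (Δp)² = ⟨p²⟩ − ⟨p⟩².
Differentiate x·exp(−λ·x) with the product rule; every integrand then reduces to terms xʲ·e^(−2λx) on [0, ∞), with ∫₀^∞ xʲ·e^(−2λx) dx = j!/(2λ)^(j+1).
Normalization: ∫|u|² dx = 0.075576.
⟨p⟩ = 0.0000 and ⟨p²⟩ = 2.2201.
(Δp)² = 2.2201 − (0.0000)² = 2.2201.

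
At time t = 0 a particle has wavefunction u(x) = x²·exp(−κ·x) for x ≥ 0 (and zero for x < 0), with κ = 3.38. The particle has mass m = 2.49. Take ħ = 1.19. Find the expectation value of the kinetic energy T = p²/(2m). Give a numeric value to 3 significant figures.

T = −(ħ²/2m) d²/dx², so ⟨T⟩ = −(ħ²/2m) ∫ u*·u'' dx / ∫|u|² dx; with m = 2.49.
Differentiate x²·exp(−κ·x) with the product rule; every integrand then reduces to terms xʲ·e^(−2κx) on [0, ∞), with ∫₀^∞ xʲ·e^(−2κx) dx = j!/(2κ)^(j+1).
State is unnormalized: ∫|u|² dx = 0.0017001, and ∫u*·(−ħ²/2m · u'') dx = 0.0018410, so ⟨T⟩ = 0.0018410 / 0.0017001.
⟨T⟩ = 1.0829.

1.08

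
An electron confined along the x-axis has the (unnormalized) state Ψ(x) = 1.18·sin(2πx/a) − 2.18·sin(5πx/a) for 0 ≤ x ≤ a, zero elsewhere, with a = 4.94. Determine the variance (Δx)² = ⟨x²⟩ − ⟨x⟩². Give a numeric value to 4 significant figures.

Compute ⟨x⟩ and ⟨x²⟩ separately, then (Δx)² = ⟨x²⟩ − ⟨x⟩².
On 0 ≤ x ≤ a (j ≠ l): ∫sin²(jπx/a) dx = a/2, ∫sin(jπx/a)·sin(lπx/a) dx = 0; diagonal moments ∫x·sin²(jπx/a) dx = a²/4, ∫x²·sin²(jπx/a) dx = a³·(1/6 − 1/(4j²π²)); cross terms ∫x·sin(jπx/a)·sin(lπx/a) dx = 0 for j + l even and −4jla²/(π²(j² − l²)²) for j + l odd, ∫x²·sin(jπx/a)·sin(lπx/a) dx = (−1)^(j+l)·4jla³/(π²(j² − l²)²); higher powers the same way via product-to-sum and parts.
Normalization: ∫|Ψ|² dx = 15.178.
⟨x⟩ = 2.5460 and ⟨x²⟩ = 8.4018.
(Δx)² = 8.4018 − (2.5460)² = 1.9196.

1.920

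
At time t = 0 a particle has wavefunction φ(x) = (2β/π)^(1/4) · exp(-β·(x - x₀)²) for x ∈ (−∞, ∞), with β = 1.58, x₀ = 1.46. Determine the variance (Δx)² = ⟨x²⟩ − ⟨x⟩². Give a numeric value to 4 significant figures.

0.1582

Compute ⟨x⟩ and ⟨x²⟩ separately, then (Δx)² = ⟨x²⟩ − ⟨x⟩².
Gaussian moments (u = x − x₀): ∫u^(2j)·e^(−2βu²) du = (2j−1)!!/(4β)^j · √(π/(2β)), odd powers integrate to 0; here √(π/(2β)) = 0.99708.
⟨x⟩ = 1.4600 and ⟨x²⟩ = 2.2898.
(Δx)² = 2.2898 − (1.4600)² = 0.15823.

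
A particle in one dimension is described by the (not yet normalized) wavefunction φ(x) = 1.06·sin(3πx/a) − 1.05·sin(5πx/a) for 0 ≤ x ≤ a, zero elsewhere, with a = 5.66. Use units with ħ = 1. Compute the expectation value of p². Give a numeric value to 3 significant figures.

5.21

p² φ = −ħ² d²φ/dx²; ⟨p²⟩ = −ħ² ∫ φ*·φ'' dx / ∫|φ|² dx.
d²/dx² sin(jπx/a) = −(jπ/a)²·sin(jπx/a); on 0 ≤ x ≤ a, ∫sin²(jπx/a) dx = a/2 and ∫sin(jπx/a)·sin(lπx/a) dx = 0 for j ≠ l, so only diagonal terms survive in ∫|φ|² and ∫φ·φ″; ∫φ·φ′ dx = [φ²/2] between the walls = 0.
State is unnormalized: ∫|φ|² dx = 6.2999, and ∫φ*·(−ħ² φ'') dx = 32.848, so ⟨p²⟩ = 32.848 / 6.2999.
⟨p²⟩ = 5.2140.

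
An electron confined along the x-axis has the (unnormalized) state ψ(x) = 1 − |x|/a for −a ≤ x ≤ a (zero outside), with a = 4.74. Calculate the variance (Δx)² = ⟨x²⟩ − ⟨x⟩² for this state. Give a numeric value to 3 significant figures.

2.25

Compute ⟨x⟩ and ⟨x²⟩ separately, then (Δx)² = ⟨x²⟩ − ⟨x⟩².
ψ is even, so ∫ over [−a, a] = 2∫₀ᵃ with ψ = 1 − x/a there: ∫₀ᵃ (1 − x/a)² dx = a/3, ∫₀ᵃ x²(1 − x/a)² dx = a³/30, ∫₀ᵃ x⁴(1 − x/a)² dx = a⁵/105.
Normalization: ∫|ψ|² dx = 3.1600.
⟨x⟩ = 0.0000 and ⟨x²⟩ = 2.2468.
(Δx)² = 2.2468 − (0.0000)² = 2.2468.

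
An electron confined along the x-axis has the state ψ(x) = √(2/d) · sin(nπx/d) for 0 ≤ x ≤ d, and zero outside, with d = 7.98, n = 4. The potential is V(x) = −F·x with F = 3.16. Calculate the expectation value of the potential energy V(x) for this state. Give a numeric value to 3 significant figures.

⟨V⟩ = ∫ V(x)·|ψ|² dx.
With sin²θ = (1 − cos2θ)/2 on 0 ≤ x ≤ d: ∫sin²(nπx/d) dx = d/2, ∫x·sin²(nπx/d) dx = d²/4, ∫x²·sin²(nπx/d) dx = d³·(1/6 − 1/(4n²π²)); higher powers xᵏ the same way, integrating xᵏ·cos(2nπx/d) by parts.
⟨V⟩ = -12.608.

-12.6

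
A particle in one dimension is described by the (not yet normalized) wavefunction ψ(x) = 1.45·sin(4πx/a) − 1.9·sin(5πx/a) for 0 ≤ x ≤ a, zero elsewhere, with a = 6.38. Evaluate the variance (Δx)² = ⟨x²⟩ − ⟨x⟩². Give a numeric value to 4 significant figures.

1.776

Compute ⟨x⟩ and ⟨x²⟩ separately, then (Δx)² = ⟨x²⟩ − ⟨x⟩².
On 0 ≤ x ≤ a (j ≠ l): ∫sin²(jπx/a) dx = a/2, ∫sin(jπx/a)·sin(lπx/a) dx = 0; diagonal moments ∫x·sin²(jπx/a) dx = a²/4, ∫x²·sin²(jπx/a) dx = a³·(1/6 − 1/(4j²π²)); cross terms ∫x·sin(jπx/a)·sin(lπx/a) dx = 0 for j + l even and −4jla²/(π²(j² − l²)²) for j + l odd, ∫x²·sin(jπx/a)·sin(lπx/a) dx = (−1)^(j+l)·4jla³/(π²(j² − l²)²); higher powers the same way via product-to-sum and parts.
Normalization: ∫|ψ|² dx = 18.223.
⟨x⟩ = 4.4216 and ⟨x²⟩ = 21.326.
(Δx)² = 21.326 − (4.4216)² = 1.7756.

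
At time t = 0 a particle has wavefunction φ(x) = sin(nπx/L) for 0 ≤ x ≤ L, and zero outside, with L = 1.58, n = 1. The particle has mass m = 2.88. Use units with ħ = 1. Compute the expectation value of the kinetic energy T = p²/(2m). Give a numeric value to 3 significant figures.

T = −(ħ²/2m) d²/dx², so ⟨T⟩ = −(ħ²/2m) ∫ φ*·φ'' dx / ∫|φ|² dx; with m = 2.88.
d/dx sin(nπx/L) = (nπ/L)·cos(nπx/L) and d²/dx² sin(nπx/L) = −(nπ/L)²·sin(nπx/L); on 0 ≤ x ≤ L, ∫sin²(nπx/L) dx = L/2 and ∫sin(nπx/L)·cos(nπx/L) dx = 0.
State is unnormalized: ∫|φ|² dx = 0.79000, and ∫φ*·(−ħ²/2m · φ'') dx = 0.54224, so ⟨T⟩ = 0.54224 / 0.79000.
⟨T⟩ = 0.68638.

0.686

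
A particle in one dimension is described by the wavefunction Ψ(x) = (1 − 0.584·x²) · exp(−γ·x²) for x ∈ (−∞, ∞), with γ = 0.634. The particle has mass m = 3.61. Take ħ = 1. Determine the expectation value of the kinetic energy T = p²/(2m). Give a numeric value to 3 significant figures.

0.230

T = −(ħ²/2m) d²/dx², so ⟨T⟩ = −(ħ²/2m) ∫ Ψ*·Ψ'' dx / ∫|Ψ|² dx; with m = 3.61.
Expand each integrand as polynomial × e^(−2γx²) and use ∫x^(2j)·e^(−2γx²) dx = (2j−1)!!/(4γ)^j · √(π/(2γ)), odd powers → 0; here √(π/(2γ)) = 1.5740. Differentiate with the product rule, d/dx e^(−γx²) = −2γx·e^(−γx²).
State is unnormalized: ∫|Ψ|² dx = 1.0995, and ∫Ψ*·(−ħ²/2m · Ψ'') dx = 0.25319, so ⟨T⟩ = 0.25319 / 1.0995.
⟨T⟩ = 0.23027.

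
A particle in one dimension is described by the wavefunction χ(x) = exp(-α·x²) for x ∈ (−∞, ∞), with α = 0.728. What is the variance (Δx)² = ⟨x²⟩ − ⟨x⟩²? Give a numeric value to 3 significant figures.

Compute ⟨x⟩ and ⟨x²⟩ separately, then (Δx)² = ⟨x²⟩ − ⟨x⟩².
Gaussian moments: ∫x^(2j)·e^(−2αx²) dx = (2j−1)!!/(4α)^j · √(π/(2α)), odd powers integrate to 0; here √(π/(2α)) = 1.4689.
Normalization: ∫|χ|² dx = 1.4689.
⟨x⟩ = 0.0000 and ⟨x²⟩ = 0.34341.
(Δx)² = 0.34341 − (0.0000)² = 0.34341.

0.343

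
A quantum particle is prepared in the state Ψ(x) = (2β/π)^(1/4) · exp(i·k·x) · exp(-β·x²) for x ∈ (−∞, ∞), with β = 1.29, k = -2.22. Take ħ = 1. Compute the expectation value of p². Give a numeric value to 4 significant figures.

p² Ψ = −ħ² d²Ψ/dx²; ⟨p²⟩ = −ħ² ∫ Ψ*·Ψ'' dx.
Gaussian moments: ∫x^(2j)·e^(−2βx²) dx = (2j−1)!!/(4β)^j · √(π/(2β)), odd powers integrate to 0; here √(π/(2β)) = 1.1035. Derivatives: Ψ′ = (ik − 2βx)·Ψ, Ψ″ = ((ik − 2βx)² − 2β)·Ψ; the odd-in-x pieces drop out.
⟨p²⟩ = 6.2184.

6.218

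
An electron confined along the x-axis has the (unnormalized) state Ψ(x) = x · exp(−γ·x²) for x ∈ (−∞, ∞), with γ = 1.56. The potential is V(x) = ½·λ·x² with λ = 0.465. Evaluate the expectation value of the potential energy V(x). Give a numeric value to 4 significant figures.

0.1118

⟨V⟩ = ∫ V(x)·|Ψ|² dx / ∫|Ψ|² dx.
Expand each integrand as polynomial × e^(−2γx²) and use ∫x^(2j)·e^(−2γx²) dx = (2j−1)!!/(4γ)^j · √(π/(2γ)), odd powers → 0; here √(π/(2γ)) = 1.0035.
State is unnormalized: ∫|Ψ|² dx = 0.16081, and ∫Ψ*·V(x)·Ψ dx = 0.017975, so ⟨V⟩ = 0.017975 / 0.16081.
⟨V⟩ = 0.11178.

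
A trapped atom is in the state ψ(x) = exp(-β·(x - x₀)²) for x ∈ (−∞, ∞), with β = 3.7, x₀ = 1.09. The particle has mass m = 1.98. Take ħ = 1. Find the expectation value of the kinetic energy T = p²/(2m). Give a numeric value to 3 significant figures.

0.934

T = −(ħ²/2m) d²/dx², so ⟨T⟩ = −(ħ²/2m) ∫ ψ*·ψ'' dx / ∫|ψ|² dx; with m = 1.98.
Gaussian moments (u = x − x₀): ∫u^(2j)·e^(−2βu²) du = (2j−1)!!/(4β)^j · √(π/(2β)), odd powers integrate to 0; here √(π/(2β)) = 0.65157. Derivatives: d/dx e^(−βu²) = −2βu·e^(−βu²), d²/dx² e^(−βu²) = (4β²u² − 2β)·e^(−βu²).
State is unnormalized: ∫|ψ|² dx = 0.65157, and ∫ψ*·(−ħ²/2m · ψ'') dx = 0.60879, so ⟨T⟩ = 0.60879 / 0.65157.
⟨T⟩ = 0.93434.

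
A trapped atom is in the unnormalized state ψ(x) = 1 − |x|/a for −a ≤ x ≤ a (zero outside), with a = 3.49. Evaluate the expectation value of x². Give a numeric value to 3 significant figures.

1.22

⟨x²⟩ = ∫ x²·|ψ|² dx / ∫|ψ|² dx (integrals over the domain).
ψ is even, so ∫ over [−a, a] = 2∫₀ᵃ with ψ = 1 − x/a there: ∫₀ᵃ (1 − x/a)² dx = a/3, ∫₀ᵃ x²(1 − x/a)² dx = a³/30, ∫₀ᵃ x⁴(1 − x/a)² dx = a⁵/105.
State is unnormalized: ∫|ψ|² dx = 2.3267, and ∫ψ*·x²·ψ dx = 2.8339, so ⟨x²⟩ = 2.8339 / 2.3267.
⟨x²⟩ = 1.2180.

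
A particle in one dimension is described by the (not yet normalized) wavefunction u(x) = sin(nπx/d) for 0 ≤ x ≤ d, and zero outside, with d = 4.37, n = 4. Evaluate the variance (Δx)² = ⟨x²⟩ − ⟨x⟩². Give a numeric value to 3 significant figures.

1.53

Compute ⟨x⟩ and ⟨x²⟩ separately, then (Δx)² = ⟨x²⟩ − ⟨x⟩².
With sin²θ = (1 − cos2θ)/2 on 0 ≤ x ≤ d: ∫sin²(nπx/d) dx = d/2, ∫x·sin²(nπx/d) dx = d²/4, ∫x²·sin²(nπx/d) dx = d³·(1/6 − 1/(4n²π²)); higher powers xᵏ the same way, integrating xᵏ·cos(2nπx/d) by parts.
Normalization: ∫|u|² dx = 2.1850.
⟨x⟩ = 2.1850 and ⟨x²⟩ = 6.3052.
(Δx)² = 6.3052 − (2.1850)² = 1.5309.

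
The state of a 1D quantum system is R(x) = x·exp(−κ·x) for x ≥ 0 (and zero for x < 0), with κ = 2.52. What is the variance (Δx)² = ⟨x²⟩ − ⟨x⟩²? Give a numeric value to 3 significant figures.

0.118

Compute ⟨x⟩ and ⟨x²⟩ separately, then (Δx)² = ⟨x²⟩ − ⟨x⟩².
Every integrand reduces to terms xʲ·e^(−2κx) on [0, ∞); use ∫₀^∞ xʲ·e^(−2κx) dx = j!/(2κ)^(j+1).
Normalization: ∫|R|² dx = 0.015622.
⟨x⟩ = 0.59524 and ⟨x²⟩ = 0.47241.
(Δx)² = 0.47241 − (0.59524)² = 0.11810.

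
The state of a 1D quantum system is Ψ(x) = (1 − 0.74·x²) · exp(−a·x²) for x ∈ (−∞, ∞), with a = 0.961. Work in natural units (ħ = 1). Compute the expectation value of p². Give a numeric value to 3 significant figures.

p² Ψ = −ħ² d²Ψ/dx²; ⟨p²⟩ = −ħ² ∫ Ψ*·Ψ'' dx / ∫|Ψ|² dx.
Expand each integrand as polynomial × e^(−2ax²) and use ∫x^(2j)·e^(−2ax²) dx = (2j−1)!!/(4a)^j · √(π/(2a)), odd powers → 0; here √(π/(2a)) = 1.2785. Differentiate with the product rule, d/dx e^(−ax²) = −2ax·e^(−ax²).
State is unnormalized: ∫|Ψ|² dx = 0.92839, and ∫Ψ*·(−ħ² Ψ'') dx = 2.0204, so ⟨p²⟩ = 2.0204 / 0.92839.
⟨p²⟩ = 2.1762.

2.18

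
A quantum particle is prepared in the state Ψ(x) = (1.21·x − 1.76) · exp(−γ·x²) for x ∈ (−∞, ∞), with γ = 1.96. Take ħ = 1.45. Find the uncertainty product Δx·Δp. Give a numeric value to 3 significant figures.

0.726

Δx = √(⟨x²⟩−⟨x⟩²), Δp = √(⟨p²⟩−⟨p⟩²).
Expand each integrand as polynomial × e^(−2γx²) and use ∫x^(2j)·e^(−2γx²) dx = (2j−1)!!/(4γ)^j · √(π/(2γ)), odd powers → 0; here √(π/(2γ)) = 0.89522. Differentiate with the product rule, d/dx e^(−γx²) = −2γx·e^(−γx²).
Normalization: ∫|Ψ|² dx = 2.9402.
⟨x⟩ = -0.16541, ⟨x²⟩ = 0.14206 ⇒ Δx = 0.33867.
⟨p⟩ = 0.0000, ⟨p²⟩ = 4.5895 ⇒ Δp = 2.1423.
Δx·Δp = 0.72553.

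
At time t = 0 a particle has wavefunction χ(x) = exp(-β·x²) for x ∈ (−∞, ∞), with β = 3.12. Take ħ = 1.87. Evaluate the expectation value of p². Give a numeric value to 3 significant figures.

p² χ = −ħ² d²χ/dx²; ⟨p²⟩ = −ħ² ∫ χ*·χ'' dx / ∫|χ|² dx.
Gaussian moments: ∫x^(2j)·e^(−2βx²) dx = (2j−1)!!/(4β)^j · √(π/(2β)), odd powers integrate to 0; here √(π/(2β)) = 0.70955. Derivatives: d/dx e^(−βx²) = −2βx·e^(−βx²), d²/dx² e^(−βx²) = (4β²x² − 2β)·e^(−βx²).
State is unnormalized: ∫|χ|² dx = 0.70955, and ∫χ*·(−ħ² χ'') dx = 7.7414, so ⟨p²⟩ = 7.7414 / 0.70955.
⟨p²⟩ = 10.910.

10.9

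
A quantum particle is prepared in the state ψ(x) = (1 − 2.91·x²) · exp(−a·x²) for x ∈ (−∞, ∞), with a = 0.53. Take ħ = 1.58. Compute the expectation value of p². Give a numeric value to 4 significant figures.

5.735

p² ψ = −ħ² d²ψ/dx²; ⟨p²⟩ = −ħ² ∫ ψ*·ψ'' dx / ∫|ψ|² dx.
Expand each integrand as polynomial × e^(−2ax²) and use ∫x^(2j)·e^(−2ax²) dx = (2j−1)!!/(4a)^j · √(π/(2a)), odd powers → 0; here √(π/(2a)) = 1.7216. Differentiate with the product rule, d/dx e^(−ax²) = −2ax·e^(−ax²).
State is unnormalized: ∫|ψ|² dx = 6.7264, and ∫ψ*·(−ħ² ψ'') dx = 38.573, so ⟨p²⟩ = 38.573 / 6.7264.
⟨p²⟩ = 5.7345.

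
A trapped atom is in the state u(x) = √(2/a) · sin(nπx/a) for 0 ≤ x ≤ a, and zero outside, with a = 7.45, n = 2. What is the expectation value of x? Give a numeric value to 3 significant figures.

3.73

⟨x⟩ = ∫ x·|u|² dx (integrals over the domain).
With sin²θ = (1 − cos2θ)/2 on 0 ≤ x ≤ a: ∫sin²(nπx/a) dx = a/2, ∫x·sin²(nπx/a) dx = a²/4, ∫x²·sin²(nπx/a) dx = a³·(1/6 − 1/(4n²π²)); higher powers xᵏ the same way, integrating xᵏ·cos(2nπx/a) by parts.
⟨x⟩ = 3.7250.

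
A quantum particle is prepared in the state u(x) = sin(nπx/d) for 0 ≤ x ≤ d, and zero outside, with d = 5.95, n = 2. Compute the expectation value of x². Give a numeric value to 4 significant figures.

11.35

⟨x²⟩ = ∫ x²·|u|² dx / ∫|u|² dx (integrals over the domain).
With sin²θ = (1 − cos2θ)/2 on 0 ≤ x ≤ d: ∫sin²(nπx/d) dx = d/2, ∫x·sin²(nπx/d) dx = d²/4, ∫x²·sin²(nπx/d) dx = d³·(1/6 − 1/(4n²π²)); higher powers xᵏ the same way, integrating xᵏ·cos(2nπx/d) by parts.
State is unnormalized: ∫|u|² dx = 2.9750, and ∫u*·x²·u dx = 33.774, so ⟨x²⟩ = 33.774 / 2.9750.
⟨x²⟩ = 11.352.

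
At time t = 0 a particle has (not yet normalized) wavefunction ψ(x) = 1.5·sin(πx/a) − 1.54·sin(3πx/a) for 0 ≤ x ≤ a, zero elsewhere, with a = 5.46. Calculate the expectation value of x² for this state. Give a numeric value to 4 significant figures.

⟨x²⟩ = ∫ x²·|ψ|² dx / ∫|ψ|² dx (integrals over the domain).
On 0 ≤ x ≤ a (j ≠ l): ∫sin²(jπx/a) dx = a/2, ∫sin(jπx/a)·sin(lπx/a) dx = 0; diagonal moments ∫x·sin²(jπx/a) dx = a²/4, ∫x²·sin²(jπx/a) dx = a³·(1/6 − 1/(4j²π²)); cross terms ∫x·sin(jπx/a)·sin(lπx/a) dx = 0 for j + l even and −4jla²/(π²(j² − l²)²) for j + l odd, ∫x²·sin(jπx/a)·sin(lπx/a) dx = (−1)^(j+l)·4jla³/(π²(j² − l²)²); higher powers the same way via product-to-sum and parts.
State is unnormalized: ∫|ψ|² dx = 12.617, and ∫ψ*·x²·ψ dx = 100.73, so ⟨x²⟩ = 100.73 / 12.617.
⟨x²⟩ = 7.9835.

7.984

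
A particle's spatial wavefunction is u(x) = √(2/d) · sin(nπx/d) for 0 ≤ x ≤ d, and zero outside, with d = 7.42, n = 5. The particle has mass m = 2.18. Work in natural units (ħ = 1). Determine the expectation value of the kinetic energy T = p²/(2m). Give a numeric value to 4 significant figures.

T = −(ħ²/2m) d²/dx², so ⟨T⟩ = −(ħ²/2m) ∫ u*·u'' dx; with m = 2.18.
d/dx sin(nπx/d) = (nπ/d)·cos(nπx/d) and d²/dx² sin(nπx/d) = −(nπ/d)²·sin(nπx/d); on 0 ≤ x ≤ d, ∫sin²(nπx/d) dx = d/2 and ∫sin(nπx/d)·cos(nπx/d) dx = 0.
⟨T⟩ = 1.0279.

1.028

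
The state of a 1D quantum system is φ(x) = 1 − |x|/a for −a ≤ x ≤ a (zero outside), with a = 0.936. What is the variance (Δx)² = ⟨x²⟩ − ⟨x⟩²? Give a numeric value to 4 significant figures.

Compute ⟨x⟩ and ⟨x²⟩ separately, then (Δx)² = ⟨x²⟩ − ⟨x⟩².
φ is even, so ∫ over [−a, a] = 2∫₀ᵃ with φ = 1 − x/a there: ∫₀ᵃ (1 − x/a)² dx = a/3, ∫₀ᵃ x²(1 − x/a)² dx = a³/30, ∫₀ᵃ x⁴(1 − x/a)² dx = a⁵/105.
Normalization: ∫|φ|² dx = 0.62400.
⟨x⟩ = 0.0000 and ⟨x²⟩ = 0.087610.
(Δx)² = 0.087610 − (0.0000)² = 0.087610.

0.08761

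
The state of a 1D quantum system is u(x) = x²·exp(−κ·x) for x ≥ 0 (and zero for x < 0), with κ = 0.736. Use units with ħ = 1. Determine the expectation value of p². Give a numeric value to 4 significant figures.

p² u = −ħ² d²u/dx²; ⟨p²⟩ = −ħ² ∫ u*·u'' dx / ∫|u|² dx.
Differentiate x²·exp(−κ·x) with the product rule; every integrand then reduces to terms xʲ·e^(−2κx) on [0, ∞), with ∫₀^∞ xʲ·e^(−2κx) dx = j!/(2κ)^(j+1).
State is unnormalized: ∫|u|² dx = 3.4727, and ∫u*·(−ħ² u'') dx = 0.62706, so ⟨p²⟩ = 0.62706 / 3.4727.
⟨p²⟩ = 0.18057.

0.1806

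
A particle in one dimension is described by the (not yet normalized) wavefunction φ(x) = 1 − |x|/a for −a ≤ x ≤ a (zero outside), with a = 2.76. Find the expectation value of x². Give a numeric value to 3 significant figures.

0.762

⟨x²⟩ = ∫ x²·|φ|² dx / ∫|φ|² dx (integrals over the domain).
φ is even, so ∫ over [−a, a] = 2∫₀ᵃ with φ = 1 − x/a there: ∫₀ᵃ (1 − x/a)² dx = a/3, ∫₀ᵃ x²(1 − x/a)² dx = a³/30, ∫₀ᵃ x⁴(1 − x/a)² dx = a⁵/105.
State is unnormalized: ∫|φ|² dx = 1.8400, and ∫φ*·x²·φ dx = 1.4016, so ⟨x²⟩ = 1.4016 / 1.8400.
⟨x²⟩ = 0.76176.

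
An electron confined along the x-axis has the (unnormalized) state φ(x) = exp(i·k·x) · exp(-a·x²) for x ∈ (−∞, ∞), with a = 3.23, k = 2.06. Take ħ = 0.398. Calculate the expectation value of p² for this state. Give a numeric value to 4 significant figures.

p² φ = −ħ² d²φ/dx²; ⟨p²⟩ = −ħ² ∫ φ*·φ'' dx / ∫|φ|² dx.
Gaussian moments: ∫x^(2j)·e^(−2ax²) dx = (2j−1)!!/(4a)^j · √(π/(2a)), odd powers integrate to 0; here √(π/(2a)) = 0.69736. Derivatives: φ′ = (ik − 2ax)·φ, φ″ = ((ik − 2ax)² − 2a)·φ; the odd-in-x pieces drop out.
State is unnormalized: ∫|φ|² dx = 0.69736, and ∫φ*·(−ħ² φ'') dx = 0.82557, so ⟨p²⟩ = 0.82557 / 0.69736.
⟨p²⟩ = 1.1838.

1.184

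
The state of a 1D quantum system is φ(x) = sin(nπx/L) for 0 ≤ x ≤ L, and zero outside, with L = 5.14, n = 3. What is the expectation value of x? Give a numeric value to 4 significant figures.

⟨x⟩ = ∫ x·|φ|² dx / ∫|φ|² dx (integrals over the domain).
With sin²θ = (1 − cos2θ)/2 on 0 ≤ x ≤ L: ∫sin²(nπx/L) dx = L/2, ∫x·sin²(nπx/L) dx = L²/4, ∫x²·sin²(nπx/L) dx = L³·(1/6 − 1/(4n²π²)); higher powers xᵏ the same way, integrating xᵏ·cos(2nπx/L) by parts.
State is unnormalized: ∫|φ|² dx = 2.5700, and ∫φ*·x·φ dx = 6.6049, so ⟨x⟩ = 6.6049 / 2.5700.
⟨x⟩ = 2.5700.

2.570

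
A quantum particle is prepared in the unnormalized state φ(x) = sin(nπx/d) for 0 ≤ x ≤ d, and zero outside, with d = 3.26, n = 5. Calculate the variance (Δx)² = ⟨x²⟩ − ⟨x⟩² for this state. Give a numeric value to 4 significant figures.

0.8641

Compute ⟨x⟩ and ⟨x²⟩ separately, then (Δx)² = ⟨x²⟩ − ⟨x⟩².
With sin²θ = (1 − cos2θ)/2 on 0 ≤ x ≤ d: ∫sin²(nπx/d) dx = d/2, ∫x·sin²(nπx/d) dx = d²/4, ∫x²·sin²(nπx/d) dx = d³·(1/6 − 1/(4n²π²)); higher powers xᵏ the same way, integrating xᵏ·cos(2nπx/d) by parts.
Normalization: ∫|φ|² dx = 1.6300.
⟨x⟩ = 1.6300 and ⟨x²⟩ = 3.5210.
(Δx)² = 3.5210 − (1.6300)² = 0.86410.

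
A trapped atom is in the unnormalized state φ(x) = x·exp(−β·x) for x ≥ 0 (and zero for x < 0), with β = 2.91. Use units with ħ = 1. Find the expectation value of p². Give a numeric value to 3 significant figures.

8.47

p² φ = −ħ² d²φ/dx²; ⟨p²⟩ = −ħ² ∫ φ*·φ'' dx / ∫|φ|² dx.
Differentiate x·exp(−β·x) with the product rule; every integrand then reduces to terms xʲ·e^(−2βx) on [0, ∞), with ∫₀^∞ xʲ·e^(−2βx) dx = j!/(2β)^(j+1).
State is unnormalized: ∫|φ|² dx = 0.010145, and ∫φ*·(−ħ² φ'') dx = 0.085911, so ⟨p²⟩ = 0.085911 / 0.010145.
⟨p²⟩ = 8.4681.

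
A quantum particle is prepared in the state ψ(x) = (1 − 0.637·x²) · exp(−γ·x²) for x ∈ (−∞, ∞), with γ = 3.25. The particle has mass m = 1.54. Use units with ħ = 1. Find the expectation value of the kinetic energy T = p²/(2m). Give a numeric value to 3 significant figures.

1.29

T = −(ħ²/2m) d²/dx², so ⟨T⟩ = −(ħ²/2m) ∫ ψ*·ψ'' dx / ∫|ψ|² dx; with m = 1.54.
Expand each integrand as polynomial × e^(−2γx²) and use ∫x^(2j)·e^(−2γx²) dx = (2j−1)!!/(4γ)^j · √(π/(2γ)), odd powers → 0; here √(π/(2γ)) = 0.69521. Differentiate with the product rule, d/dx e^(−γx²) = −2γx·e^(−γx²).
State is unnormalized: ∫|ψ|² dx = 0.63209, and ∫ψ*·(−ħ²/2m · ψ'') dx = 0.81781, so ⟨T⟩ = 0.81781 / 0.63209.
⟨T⟩ = 1.2938.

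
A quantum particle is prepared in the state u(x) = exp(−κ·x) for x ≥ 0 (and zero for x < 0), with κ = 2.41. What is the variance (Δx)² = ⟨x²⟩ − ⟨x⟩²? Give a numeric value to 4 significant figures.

0.04304

Compute ⟨x⟩ and ⟨x²⟩ separately, then (Δx)² = ⟨x²⟩ − ⟨x⟩².
Every integrand reduces to terms xʲ·e^(−2κx) on [0, ∞); use ∫₀^∞ xʲ·e^(−2κx) dx = j!/(2κ)^(j+1).
Normalization: ∫|u|² dx = 0.20747.
⟨x⟩ = 0.20747 and ⟨x²⟩ = 0.086087.
(Δx)² = 0.086087 − (0.20747)² = 0.043043.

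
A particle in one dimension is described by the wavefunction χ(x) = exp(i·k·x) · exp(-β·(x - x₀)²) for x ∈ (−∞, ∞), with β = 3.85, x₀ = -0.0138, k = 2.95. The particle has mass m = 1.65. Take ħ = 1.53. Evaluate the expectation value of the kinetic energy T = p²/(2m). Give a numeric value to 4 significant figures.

T = −(ħ²/2m) d²/dx², so ⟨T⟩ = −(ħ²/2m) ∫ χ*·χ'' dx / ∫|χ|² dx; with m = 1.65.
Gaussian moments (u = x − x₀): ∫u^(2j)·e^(−2βu²) du = (2j−1)!!/(4β)^j · √(π/(2β)), odd powers integrate to 0; here √(π/(2β)) = 0.63875. Derivatives: χ′ = (ik − 2βu)·χ, χ″ = ((ik − 2βu)² − 2β)·χ; the odd-in-u pieces drop out.
State is unnormalized: ∫|χ|² dx = 0.63875, and ∫χ*·(−ħ²/2m · χ'') dx = 5.6876, so ⟨T⟩ = 5.6876 / 0.63875.
⟨T⟩ = 8.9043.

8.904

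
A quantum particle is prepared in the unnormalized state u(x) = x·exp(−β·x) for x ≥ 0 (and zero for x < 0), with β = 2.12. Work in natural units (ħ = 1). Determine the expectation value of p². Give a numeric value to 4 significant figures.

4.494

p² u = −ħ² d²u/dx²; ⟨p²⟩ = −ħ² ∫ u*·u'' dx / ∫|u|² dx.
Differentiate x·exp(−β·x) with the product rule; every integrand then reduces to terms xʲ·e^(−2βx) on [0, ∞), with ∫₀^∞ xʲ·e^(−2βx) dx = j!/(2β)^(j+1).
State is unnormalized: ∫|u|² dx = 0.026238, and ∫u*·(−ħ² u'') dx = 0.11792, so ⟨p²⟩ = 0.11792 / 0.026238.
⟨p²⟩ = 4.4944.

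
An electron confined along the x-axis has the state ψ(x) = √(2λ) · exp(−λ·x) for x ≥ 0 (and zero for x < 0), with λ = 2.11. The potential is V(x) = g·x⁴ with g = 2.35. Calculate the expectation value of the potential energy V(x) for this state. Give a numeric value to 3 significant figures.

0.178

⟨V⟩ = ∫ V(x)·|ψ|² dx.
Every integrand reduces to terms xʲ·e^(−2λx) on [0, ∞); use ∫₀^∞ xʲ·e^(−2λx) dx = j!/(2λ)^(j+1).
⟨V⟩ = 0.17784.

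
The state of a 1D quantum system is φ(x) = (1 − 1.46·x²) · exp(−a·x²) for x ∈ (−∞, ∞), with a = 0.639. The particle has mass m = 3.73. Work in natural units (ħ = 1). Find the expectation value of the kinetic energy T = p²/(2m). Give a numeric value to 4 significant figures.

0.4533

T = −(ħ²/2m) d²/dx², so ⟨T⟩ = −(ħ²/2m) ∫ φ*·φ'' dx / ∫|φ|² dx; with m = 3.73.
Expand each integrand as polynomial × e^(−2ax²) and use ∫x^(2j)·e^(−2ax²) dx = (2j−1)!!/(4a)^j · √(π/(2a)), odd powers → 0; here √(π/(2a)) = 1.5679. Differentiate with the product rule, d/dx e^(−ax²) = −2ax·e^(−ax²).
State is unnormalized: ∫|φ|² dx = 1.3114, and ∫φ*·(−ħ²/2m · φ'') dx = 0.59445, so ⟨T⟩ = 0.59445 / 1.3114.
⟨T⟩ = 0.45330.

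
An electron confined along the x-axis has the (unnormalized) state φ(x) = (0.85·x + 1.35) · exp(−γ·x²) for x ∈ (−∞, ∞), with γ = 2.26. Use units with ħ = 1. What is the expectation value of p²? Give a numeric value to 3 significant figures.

p² φ = −ħ² d²φ/dx²; ⟨p²⟩ = −ħ² ∫ φ*·φ'' dx / ∫|φ|² dx.
Expand each integrand as polynomial × e^(−2γx²) and use ∫x^(2j)·e^(−2γx²) dx = (2j−1)!!/(4γ)^j · √(π/(2γ)), odd powers → 0; here √(π/(2γ)) = 0.83369. Differentiate with the product rule, d/dx e^(−γx²) = −2γx·e^(−γx²).
State is unnormalized: ∫|φ|² dx = 1.5860, and ∫φ*·(−ħ² φ'') dx = 3.8856, so ⟨p²⟩ = 3.8856 / 1.5860.
⟨p²⟩ = 2.4499.

2.45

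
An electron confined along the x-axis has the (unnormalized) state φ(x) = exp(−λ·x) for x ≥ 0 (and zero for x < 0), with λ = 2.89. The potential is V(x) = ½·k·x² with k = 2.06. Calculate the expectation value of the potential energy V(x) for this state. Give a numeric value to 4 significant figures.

⟨V⟩ = ∫ V(x)·|φ|² dx / ∫|φ|² dx.
Every integrand reduces to terms xʲ·e^(−2λx) on [0, ∞); use ∫₀^∞ xʲ·e^(−2λx) dx = j!/(2λ)^(j+1).
State is unnormalized: ∫|φ|² dx = 0.17301, and ∫φ*·V(x)·φ dx = 0.010668, so ⟨V⟩ = 0.010668 / 0.17301.
⟨V⟩ = 0.061661.

0.06166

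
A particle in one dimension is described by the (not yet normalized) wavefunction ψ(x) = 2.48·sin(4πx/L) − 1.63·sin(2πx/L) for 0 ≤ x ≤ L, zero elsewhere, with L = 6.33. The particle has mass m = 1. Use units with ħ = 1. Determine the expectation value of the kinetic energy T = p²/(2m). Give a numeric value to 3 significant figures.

1.52

T = −(ħ²/2m) d²/dx², so ⟨T⟩ = −(ħ²/2m) ∫ ψ*·ψ'' dx / ∫|ψ|² dx; with m = 1.
d²/dx² sin(jπx/L) = −(jπ/L)²·sin(jπx/L); on 0 ≤ x ≤ L, ∫sin²(jπx/L) dx = L/2 and ∫sin(jπx/L)·sin(lπx/L) dx = 0 for j ≠ l, so only diagonal terms survive in ∫|ψ|² and ∫ψ·ψ″; ∫ψ·ψ′ dx = [ψ²/2] between the walls = 0.
State is unnormalized: ∫|ψ|² dx = 27.875, and ∫ψ*·(−ħ²/2m · ψ'') dx = 42.501, so ⟨T⟩ = 42.501 / 27.875.
⟨T⟩ = 1.5247.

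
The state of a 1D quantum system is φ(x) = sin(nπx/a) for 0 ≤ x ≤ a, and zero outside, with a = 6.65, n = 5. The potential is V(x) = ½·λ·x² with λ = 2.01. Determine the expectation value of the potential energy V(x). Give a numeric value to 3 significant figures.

14.7

⟨V⟩ = ∫ V(x)·|φ|² dx / ∫|φ|² dx.
With sin²θ = (1 − cos2θ)/2 on 0 ≤ x ≤ a: ∫sin²(nπx/a) dx = a/2, ∫x·sin²(nπx/a) dx = a²/4, ∫x²·sin²(nπx/a) dx = a³·(1/6 − 1/(4n²π²)); higher powers xᵏ the same way, integrating xᵏ·cos(2nπx/a) by parts.
State is unnormalized: ∫|φ|² dx = 3.3250, and ∫φ*·V(x)·φ dx = 48.959, so ⟨V⟩ = 48.959 / 3.3250.
⟨V⟩ = 14.724.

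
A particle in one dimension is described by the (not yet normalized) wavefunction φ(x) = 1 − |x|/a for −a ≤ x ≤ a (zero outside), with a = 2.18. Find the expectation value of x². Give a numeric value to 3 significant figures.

⟨x²⟩ = ∫ x²·|φ|² dx / ∫|φ|² dx (integrals over the domain).
φ is even, so ∫ over [−a, a] = 2∫₀ᵃ with φ = 1 − x/a there: ∫₀ᵃ (1 − x/a)² dx = a/3, ∫₀ᵃ x²(1 − x/a)² dx = a³/30, ∫₀ᵃ x⁴(1 − x/a)² dx = a⁵/105.
State is unnormalized: ∫|φ|² dx = 1.4533, and ∫φ*·x²·φ dx = 0.69068, so ⟨x²⟩ = 0.69068 / 1.4533.
⟨x²⟩ = 0.47524.

0.475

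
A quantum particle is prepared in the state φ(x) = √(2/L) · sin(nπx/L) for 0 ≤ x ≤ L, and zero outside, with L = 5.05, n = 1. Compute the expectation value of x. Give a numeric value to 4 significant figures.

⟨x⟩ = ∫ x·|φ|² dx (integrals over the domain).
With sin²θ = (1 − cos2θ)/2 on 0 ≤ x ≤ L: ∫sin²(nπx/L) dx = L/2, ∫x·sin²(nπx/L) dx = L²/4, ∫x²·sin²(nπx/L) dx = L³·(1/6 − 1/(4n²π²)); higher powers xᵏ the same way, integrating xᵏ·cos(2nπx/L) by parts.
⟨x⟩ = 2.5250.

2.525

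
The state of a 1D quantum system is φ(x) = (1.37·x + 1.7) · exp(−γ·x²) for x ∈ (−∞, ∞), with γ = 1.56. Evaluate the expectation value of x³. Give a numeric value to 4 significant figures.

⟨x³⟩ = ∫ x³·|φ|² dx / ∫|φ|² dx (integrals over the domain).
Expand each integrand as polynomial × e^(−2γx²) and use ∫x^(2j)·e^(−2γx²) dx = (2j−1)!!/(4γ)^j · √(π/(2γ)), odd powers → 0; here √(π/(2γ)) = 1.0035.
State is unnormalized: ∫|φ|² dx = 3.2018, and ∫φ*·x³·φ dx = 0.36012, so ⟨x³⟩ = 0.36012 / 3.2018.
⟨x³⟩ = 0.11247.

0.1125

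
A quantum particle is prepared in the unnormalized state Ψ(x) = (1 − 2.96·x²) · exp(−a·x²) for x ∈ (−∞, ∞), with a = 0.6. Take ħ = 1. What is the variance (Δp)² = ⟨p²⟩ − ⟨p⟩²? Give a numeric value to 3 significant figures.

2.73

Compute ⟨p⟩ and ⟨p²⟩ separately; (Δp)² = ⟨p²⟩ − ⟨p⟩².
Expand each integrand as polynomial × e^(−2ax²) and use ∫x^(2j)·e^(−2ax²) dx = (2j−1)!!/(4a)^j · √(π/(2a)), odd powers → 0; here √(π/(2a)) = 1.6180. Differentiate with the product rule, d/dx e^(−ax²) = −2ax·e^(−ax²).
Normalization: ∫|Ψ|² dx = 5.0105.
⟨p⟩ = 0.0000 and ⟨p²⟩ = 2.7348.
(Δp)² = 2.7348 − (0.0000)² = 2.7348.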